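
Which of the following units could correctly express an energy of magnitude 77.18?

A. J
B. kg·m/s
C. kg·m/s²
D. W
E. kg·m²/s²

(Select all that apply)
A, E

energy has SI base units: kg * m^2 / s^2

Checking each option against kg * m^2 / s^2:
  A. J: ✓ matches
  B. kg·m/s: ✗ does not match
  C. kg·m/s²: ✗ does not match
  D. W: ✗ does not match
  E. kg·m²/s²: ✓ matches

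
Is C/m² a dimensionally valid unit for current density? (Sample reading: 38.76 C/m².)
No

current density has SI base units: A / m^2
C/m² does NOT reduce to A / m^2; a valid unit for current density would be e.g. A/m².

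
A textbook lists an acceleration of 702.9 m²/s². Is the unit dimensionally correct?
No

acceleration has SI base units: m / s^2
m²/s² does NOT reduce to m / s^2; a valid unit for acceleration would be e.g. m/s².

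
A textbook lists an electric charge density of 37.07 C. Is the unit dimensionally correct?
No

electric charge density has SI base units: A * s / m^3
C does NOT reduce to A * s / m^3; a valid unit for electric charge density would be e.g. C/m³.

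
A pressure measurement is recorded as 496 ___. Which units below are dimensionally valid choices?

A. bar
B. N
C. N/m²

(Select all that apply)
A, C

pressure has SI base units: kg / (m * s^2)

Checking each option against kg / (m * s^2):
  A. bar: ✓ matches
  B. N: ✗ does not match
  C. N/m²: ✓ matches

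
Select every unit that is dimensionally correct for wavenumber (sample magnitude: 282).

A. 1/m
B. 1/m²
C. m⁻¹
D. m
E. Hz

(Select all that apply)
A, C

wavenumber has SI base units: 1 / m

Checking each option against 1 / m:
  A. 1/m: ✓ matches
  B. 1/m²: ✗ does not match
  C. m⁻¹: ✓ matches
  D. m: ✗ does not match
  E. Hz: ✗ does not match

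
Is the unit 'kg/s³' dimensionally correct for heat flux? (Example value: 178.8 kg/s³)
Yes

heat flux has SI base units: kg / s^3
kg/s³ reduces to the same SI base units, so it is a valid unit for heat flux.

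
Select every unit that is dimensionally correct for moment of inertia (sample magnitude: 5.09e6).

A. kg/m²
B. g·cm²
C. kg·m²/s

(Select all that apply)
B

moment of inertia has SI base units: kg * m^2

Checking each option against kg * m^2:
  A. kg/m²: ✗ does not match
  B. g·cm²: ✓ matches
  C. kg·m²/s: ✗ does not match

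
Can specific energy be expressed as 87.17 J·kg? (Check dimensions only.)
No

specific energy has SI base units: m^2 / s^2
J·kg does NOT reduce to m^2 / s^2; a valid unit for specific energy would be e.g. J/kg.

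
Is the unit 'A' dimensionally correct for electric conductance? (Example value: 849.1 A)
No

electric conductance has SI base units: A^2 * s^3 / (kg * m^2)
A does NOT reduce to A^2 * s^3 / (kg * m^2); a valid unit for electric conductance would be e.g. S.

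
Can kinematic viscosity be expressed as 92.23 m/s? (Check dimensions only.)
No

kinematic viscosity has SI base units: m^2 / s
m/s does NOT reduce to m^2 / s; a valid unit for kinematic viscosity would be e.g. m²/s.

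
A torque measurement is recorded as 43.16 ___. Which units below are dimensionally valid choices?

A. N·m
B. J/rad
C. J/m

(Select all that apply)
A, B

torque has SI base units: kg * m^2 / s^2

Checking each option against kg * m^2 / s^2:
  A. N·m: ✓ matches
  B. J/rad: ✓ matches
  C. J/m: ✗ does not match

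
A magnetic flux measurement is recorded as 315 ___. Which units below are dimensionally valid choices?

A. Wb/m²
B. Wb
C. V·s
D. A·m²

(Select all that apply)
B, C

magnetic flux has SI base units: kg * m^2 / (A * s^2)

Checking each option against kg * m^2 / (A * s^2):
  A. Wb/m²: ✗ does not match
  B. Wb: ✓ matches
  C. V·s: ✓ matches
  D. A·m²: ✗ does not match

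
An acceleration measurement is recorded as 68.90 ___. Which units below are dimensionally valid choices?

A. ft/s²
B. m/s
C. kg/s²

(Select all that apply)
A

acceleration has SI base units: m / s^2

Checking each option against m / s^2:
  A. ft/s²: ✓ matches
  B. m/s: ✗ does not match
  C. kg/s²: ✗ does not match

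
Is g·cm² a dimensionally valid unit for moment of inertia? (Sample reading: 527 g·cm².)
Yes

moment of inertia has SI base units: kg * m^2
g·cm² reduces to the same SI base units, so it is a valid unit for moment of inertia.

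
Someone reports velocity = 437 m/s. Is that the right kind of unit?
Yes

velocity has SI base units: m / s
m/s reduces to the same SI base units, so it is a valid unit for velocity.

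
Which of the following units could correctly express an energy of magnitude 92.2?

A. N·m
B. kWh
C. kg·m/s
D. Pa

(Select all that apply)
A, B

energy has SI base units: kg * m^2 / s^2

Checking each option against kg * m^2 / s^2:
  A. N·m: ✓ matches
  B. kWh: ✓ matches
  C. kg·m/s: ✗ does not match
  D. Pa: ✗ does not match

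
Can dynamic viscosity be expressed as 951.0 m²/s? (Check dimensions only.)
No

dynamic viscosity has SI base units: kg / (m * s)
m²/s does NOT reduce to kg / (m * s); a valid unit for dynamic viscosity would be e.g. Pa·s.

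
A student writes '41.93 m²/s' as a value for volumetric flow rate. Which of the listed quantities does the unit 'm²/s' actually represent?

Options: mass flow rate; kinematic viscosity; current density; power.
kinematic viscosity

volumetric flow rate should have units dimensionally equivalent to m^3 / s (e.g. m³/s).
The given unit 'm²/s' reduces to m^2 / s. Of the listed options, that is the dimensionality of kinematic viscosity.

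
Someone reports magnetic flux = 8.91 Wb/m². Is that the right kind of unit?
No

magnetic flux has SI base units: kg * m^2 / (A * s^2)
Wb/m² does NOT reduce to kg * m^2 / (A * s^2); a valid unit for magnetic flux would be e.g. Wb.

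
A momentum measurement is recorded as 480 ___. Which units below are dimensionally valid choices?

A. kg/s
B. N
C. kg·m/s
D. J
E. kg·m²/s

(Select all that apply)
C

momentum has SI base units: kg * m / s

Checking each option against kg * m / s:
  A. kg/s: ✗ does not match
  B. N: ✗ does not match
  C. kg·m/s: ✓ matches
  D. J: ✗ does not match
  E. kg·m²/s: ✗ does not match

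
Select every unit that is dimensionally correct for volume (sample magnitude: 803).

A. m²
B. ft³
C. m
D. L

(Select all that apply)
B, D

volume has SI base units: m^3

Checking each option against m^3:
  A. m²: ✗ does not match
  B. ft³: ✓ matches
  C. m: ✗ does not match
  D. L: ✓ matches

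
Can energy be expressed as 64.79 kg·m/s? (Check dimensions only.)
No

energy has SI base units: kg * m^2 / s^2
kg·m/s does NOT reduce to kg * m^2 / s^2; a valid unit for energy would be e.g. J.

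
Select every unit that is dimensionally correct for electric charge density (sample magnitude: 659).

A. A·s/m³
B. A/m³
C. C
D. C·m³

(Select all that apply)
A

electric charge density has SI base units: A * s / m^3

Checking each option against A * s / m^3:
  A. A·s/m³: ✓ matches
  B. A/m³: ✗ does not match
  C. C: ✗ does not match
  D. C·m³: ✗ does not match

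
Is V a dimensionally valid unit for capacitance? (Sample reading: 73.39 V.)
No

capacitance has SI base units: A^2 * s^4 / (kg * m^2)
V does NOT reduce to A^2 * s^4 / (kg * m^2); a valid unit for capacitance would be e.g. F.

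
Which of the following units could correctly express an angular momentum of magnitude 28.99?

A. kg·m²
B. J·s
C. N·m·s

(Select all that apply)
B, C

angular momentum has SI base units: kg * m^2 / s

Checking each option against kg * m^2 / s:
  A. kg·m²: ✗ does not match
  B. J·s: ✓ matches
  C. N·m·s: ✓ matches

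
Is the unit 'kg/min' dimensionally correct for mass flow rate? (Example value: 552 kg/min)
Yes

mass flow rate has SI base units: kg / s
kg/min reduces to the same SI base units, so it is a valid unit for mass flow rate.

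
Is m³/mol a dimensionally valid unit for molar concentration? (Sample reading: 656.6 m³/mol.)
No

molar concentration has SI base units: mol / m^3
m³/mol does NOT reduce to mol / m^3; a valid unit for molar concentration would be e.g. mol/m³.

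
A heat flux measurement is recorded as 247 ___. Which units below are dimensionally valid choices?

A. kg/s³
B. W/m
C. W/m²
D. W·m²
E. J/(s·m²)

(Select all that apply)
A, C, E

heat flux has SI base units: kg / s^3

Checking each option against kg / s^3:
  A. kg/s³: ✓ matches
  B. W/m: ✗ does not match
  C. W/m²: ✓ matches
  D. W·m²: ✗ does not match
  E. J/(s·m²): ✓ matches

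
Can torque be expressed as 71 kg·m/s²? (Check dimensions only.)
No

torque has SI base units: kg * m^2 / s^2
kg·m/s² does NOT reduce to kg * m^2 / s^2; a valid unit for torque would be e.g. N·m.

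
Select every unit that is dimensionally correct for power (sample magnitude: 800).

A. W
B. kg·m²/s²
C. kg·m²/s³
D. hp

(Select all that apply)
A, C, D

power has SI base units: kg * m^2 / s^3

Checking each option against kg * m^2 / s^3:
  A. W: ✓ matches
  B. kg·m²/s²: ✗ does not match
  C. kg·m²/s³: ✓ matches
  D. hp: ✓ matches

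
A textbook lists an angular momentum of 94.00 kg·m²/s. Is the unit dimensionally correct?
Yes

angular momentum has SI base units: kg * m^2 / s
kg·m²/s reduces to the same SI base units, so it is a valid unit for angular momentum.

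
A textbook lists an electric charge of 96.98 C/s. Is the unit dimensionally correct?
No

electric charge has SI base units: A * s
C/s does NOT reduce to A * s; a valid unit for electric charge would be e.g. C.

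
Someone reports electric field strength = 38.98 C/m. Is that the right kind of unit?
No

electric field strength has SI base units: kg * m / (A * s^3)
C/m does NOT reduce to kg * m / (A * s^3); a valid unit for electric field strength would be e.g. V/m.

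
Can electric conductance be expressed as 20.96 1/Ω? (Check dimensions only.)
Yes

electric conductance has SI base units: A^2 * s^3 / (kg * m^2)
1/Ω reduces to the same SI base units, so it is a valid unit for electric conductance.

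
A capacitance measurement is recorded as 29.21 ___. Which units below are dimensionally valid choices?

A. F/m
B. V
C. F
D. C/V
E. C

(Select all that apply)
C, D

capacitance has SI base units: A^2 * s^4 / (kg * m^2)

Checking each option against A^2 * s^4 / (kg * m^2):
  A. F/m: ✗ does not match
  B. V: ✗ does not match
  C. F: ✓ matches
  D. C/V: ✓ matches
  E. C: ✗ does not match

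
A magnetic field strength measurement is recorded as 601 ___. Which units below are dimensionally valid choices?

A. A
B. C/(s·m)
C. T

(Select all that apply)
B

magnetic field strength has SI base units: A / m

Checking each option against A / m:
  A. A: ✗ does not match
  B. C/(s·m): ✓ matches
  C. T: ✗ does not match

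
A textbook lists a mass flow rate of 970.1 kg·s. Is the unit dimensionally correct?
No

mass flow rate has SI base units: kg / s
kg·s does NOT reduce to kg / s; a valid unit for mass flow rate would be e.g. kg/s.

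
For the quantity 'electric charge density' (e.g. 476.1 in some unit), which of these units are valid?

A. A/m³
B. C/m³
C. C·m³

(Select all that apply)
B

electric charge density has SI base units: A * s / m^3

Checking each option against A * s / m^3:
  A. A/m³: ✗ does not match
  B. C/m³: ✓ matches
  C. C·m³: ✗ does not match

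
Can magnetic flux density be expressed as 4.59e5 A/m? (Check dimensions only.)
No

magnetic flux density has SI base units: kg / (A * s^2)
A/m does NOT reduce to kg / (A * s^2); a valid unit for magnetic flux density would be e.g. T.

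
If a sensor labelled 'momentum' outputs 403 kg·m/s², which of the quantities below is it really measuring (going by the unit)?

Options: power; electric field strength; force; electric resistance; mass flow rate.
force

momentum should have units dimensionally equivalent to kg * m / s (e.g. kg·m/s).
The given unit 'kg·m/s²' reduces to kg * m / s^2. Of the listed options, that is the dimensionality of force.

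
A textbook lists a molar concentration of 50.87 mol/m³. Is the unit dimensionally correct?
Yes

molar concentration has SI base units: mol / m^3
mol/m³ reduces to the same SI base units, so it is a valid unit for molar concentration.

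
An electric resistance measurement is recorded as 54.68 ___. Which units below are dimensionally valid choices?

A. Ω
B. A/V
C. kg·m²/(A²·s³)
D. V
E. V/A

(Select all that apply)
A, C, E

electric resistance has SI base units: kg * m^2 / (A^2 * s^3)

Checking each option against kg * m^2 / (A^2 * s^3):
  A. Ω: ✓ matches
  B. A/V: ✗ does not match
  C. kg·m²/(A²·s³): ✓ matches
  D. V: ✗ does not match
  E. V/A: ✓ matches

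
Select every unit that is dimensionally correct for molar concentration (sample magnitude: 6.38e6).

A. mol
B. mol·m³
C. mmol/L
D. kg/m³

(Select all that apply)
C

molar concentration has SI base units: mol / m^3

Checking each option against mol / m^3:
  A. mol: ✗ does not match
  B. mol·m³: ✗ does not match
  C. mmol/L: ✓ matches
  D. kg/m³: ✗ does not match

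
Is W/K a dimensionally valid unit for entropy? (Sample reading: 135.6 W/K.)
No

entropy has SI base units: kg * m^2 / (s^2 * K)
W/K does NOT reduce to kg * m^2 / (s^2 * K); a valid unit for entropy would be e.g. J/K.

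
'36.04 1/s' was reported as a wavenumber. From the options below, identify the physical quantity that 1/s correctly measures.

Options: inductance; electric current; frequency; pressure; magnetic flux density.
frequency

wavenumber should have units dimensionally equivalent to 1 / m (e.g. 1/m).
The given unit '1/s' reduces to 1 / s. Of the listed options, that is the dimensionality of frequency.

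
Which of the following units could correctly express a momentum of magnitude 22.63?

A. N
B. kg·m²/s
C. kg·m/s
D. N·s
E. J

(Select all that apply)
C, D

momentum has SI base units: kg * m / s

Checking each option against kg * m / s:
  A. N: ✗ does not match
  B. kg·m²/s: ✗ does not match
  C. kg·m/s: ✓ matches
  D. N·s: ✓ matches
  E. J: ✗ does not match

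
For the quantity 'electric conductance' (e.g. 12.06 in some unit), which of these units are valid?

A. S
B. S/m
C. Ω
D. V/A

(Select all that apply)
A

electric conductance has SI base units: A^2 * s^3 / (kg * m^2)

Checking each option against A^2 * s^3 / (kg * m^2):
  A. S: ✓ matches
  B. S/m: ✗ does not match
  C. Ω: ✗ does not match
  D. V/A: ✗ does not match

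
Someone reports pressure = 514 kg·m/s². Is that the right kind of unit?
No

pressure has SI base units: kg / (m * s^2)
kg·m/s² does NOT reduce to kg / (m * s^2); a valid unit for pressure would be e.g. Pa.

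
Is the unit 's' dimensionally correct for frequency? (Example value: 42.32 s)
No

frequency has SI base units: 1 / s
s does NOT reduce to 1 / s; a valid unit for frequency would be e.g. Hz.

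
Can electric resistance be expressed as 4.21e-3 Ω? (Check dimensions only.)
Yes

electric resistance has SI base units: kg * m^2 / (A^2 * s^3)
Ω reduces to the same SI base units, so it is a valid unit for electric resistance.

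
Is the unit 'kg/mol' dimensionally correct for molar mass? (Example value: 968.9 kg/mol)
Yes

molar mass has SI base units: kg / mol
kg/mol reduces to the same SI base units, so it is a valid unit for molar mass.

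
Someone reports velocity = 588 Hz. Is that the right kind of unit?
No

velocity has SI base units: m / s
Hz does NOT reduce to m / s; a valid unit for velocity would be e.g. m/s.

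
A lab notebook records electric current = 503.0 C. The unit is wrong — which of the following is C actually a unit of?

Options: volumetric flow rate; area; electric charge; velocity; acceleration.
electric charge

electric current should have units dimensionally equivalent to A (e.g. A).
The given unit 'C' reduces to A * s. Of the listed options, that is the dimensionality of electric charge.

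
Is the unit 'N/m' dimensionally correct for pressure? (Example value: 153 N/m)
No

pressure has SI base units: kg / (m * s^2)
N/m does NOT reduce to kg / (m * s^2); a valid unit for pressure would be e.g. Pa.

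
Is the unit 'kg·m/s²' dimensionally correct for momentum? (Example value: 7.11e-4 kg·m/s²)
No

momentum has SI base units: kg * m / s
kg·m/s² does NOT reduce to kg * m / s; a valid unit for momentum would be e.g. kg·m/s.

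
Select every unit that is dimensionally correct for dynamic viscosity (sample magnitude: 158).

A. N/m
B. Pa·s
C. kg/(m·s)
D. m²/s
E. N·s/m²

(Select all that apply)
B, C, E

dynamic viscosity has SI base units: kg / (m * s)

Checking each option against kg / (m * s):
  A. N/m: ✗ does not match
  B. Pa·s: ✓ matches
  C. kg/(m·s): ✓ matches
  D. m²/s: ✗ does not match
  E. N·s/m²: ✓ matches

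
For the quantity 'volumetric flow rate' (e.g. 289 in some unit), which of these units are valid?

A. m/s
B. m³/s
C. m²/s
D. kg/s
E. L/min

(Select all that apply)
B, E

volumetric flow rate has SI base units: m^3 / s

Checking each option against m^3 / s:
  A. m/s: ✗ does not match
  B. m³/s: ✓ matches
  C. m²/s: ✗ does not match
  D. kg/s: ✗ does not match
  E. L/min: ✓ matches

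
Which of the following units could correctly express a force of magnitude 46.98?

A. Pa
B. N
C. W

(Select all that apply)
B

force has SI base units: kg * m / s^2

Checking each option against kg * m / s^2:
  A. Pa: ✗ does not match
  B. N: ✓ matches
  C. W: ✗ does not match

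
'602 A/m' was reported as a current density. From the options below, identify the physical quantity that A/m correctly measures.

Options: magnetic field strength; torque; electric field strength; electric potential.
magnetic field strength

current density should have units dimensionally equivalent to A / m^2 (e.g. A/m²).
The given unit 'A/m' reduces to A / m. Of the listed options, that is the dimensionality of magnetic field strength.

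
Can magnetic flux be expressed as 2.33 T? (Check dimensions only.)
No

magnetic flux has SI base units: kg * m^2 / (A * s^2)
T does NOT reduce to kg * m^2 / (A * s^2); a valid unit for magnetic flux would be e.g. Wb.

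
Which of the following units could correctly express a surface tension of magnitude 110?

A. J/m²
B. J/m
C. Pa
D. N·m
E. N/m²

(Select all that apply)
A

surface tension has SI base units: kg / s^2

Checking each option against kg / s^2:
  A. J/m²: ✓ matches
  B. J/m: ✗ does not match
  C. Pa: ✗ does not match
  D. N·m: ✗ does not match
  E. N/m²: ✗ does not match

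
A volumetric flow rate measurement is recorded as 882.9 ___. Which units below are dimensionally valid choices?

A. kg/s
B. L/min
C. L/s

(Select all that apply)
B, C

volumetric flow rate has SI base units: m^3 / s

Checking each option against m^3 / s:
  A. kg/s: ✗ does not match
  B. L/min: ✓ matches
  C. L/s: ✓ matches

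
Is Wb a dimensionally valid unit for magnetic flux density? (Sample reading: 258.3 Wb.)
No

magnetic flux density has SI base units: kg / (A * s^2)
Wb does NOT reduce to kg / (A * s^2); a valid unit for magnetic flux density would be e.g. T.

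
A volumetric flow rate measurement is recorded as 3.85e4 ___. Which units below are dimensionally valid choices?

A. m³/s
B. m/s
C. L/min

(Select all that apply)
A, C

volumetric flow rate has SI base units: m^3 / s

Checking each option against m^3 / s:
  A. m³/s: ✓ matches
  B. m/s: ✗ does not match
  C. L/min: ✓ matches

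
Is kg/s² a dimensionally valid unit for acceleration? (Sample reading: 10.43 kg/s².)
No

acceleration has SI base units: m / s^2
kg/s² does NOT reduce to m / s^2; a valid unit for acceleration would be e.g. m/s².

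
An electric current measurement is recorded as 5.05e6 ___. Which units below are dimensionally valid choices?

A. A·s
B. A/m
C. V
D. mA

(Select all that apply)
D

electric current has SI base units: A

Checking each option against A:
  A. A·s: ✗ does not match
  B. A/m: ✗ does not match
  C. V: ✗ does not match
  D. mA: ✓ matches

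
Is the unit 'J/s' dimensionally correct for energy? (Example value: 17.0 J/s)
No

energy has SI base units: kg * m^2 / s^2
J/s does NOT reduce to kg * m^2 / s^2; a valid unit for energy would be e.g. J.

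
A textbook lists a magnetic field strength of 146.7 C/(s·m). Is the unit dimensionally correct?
Yes

magnetic field strength has SI base units: A / m
C/(s·m) reduces to the same SI base units, so it is a valid unit for magnetic field strength.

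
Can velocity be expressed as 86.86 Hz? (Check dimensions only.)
No

velocity has SI base units: m / s
Hz does NOT reduce to m / s; a valid unit for velocity would be e.g. m/s.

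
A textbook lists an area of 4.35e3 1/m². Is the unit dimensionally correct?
No

area has SI base units: m^2
1/m² does NOT reduce to m^2; a valid unit for area would be e.g. m².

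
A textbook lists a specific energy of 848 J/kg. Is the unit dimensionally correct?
Yes

specific energy has SI base units: m^2 / s^2
J/kg reduces to the same SI base units, so it is a valid unit for specific energy.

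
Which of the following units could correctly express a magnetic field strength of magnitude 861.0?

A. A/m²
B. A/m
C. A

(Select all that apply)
B

magnetic field strength has SI base units: A / m

Checking each option against A / m:
  A. A/m²: ✗ does not match
  B. A/m: ✓ matches
  C. A: ✗ does not match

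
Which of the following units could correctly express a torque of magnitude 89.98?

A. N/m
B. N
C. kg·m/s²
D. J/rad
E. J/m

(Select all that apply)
D

torque has SI base units: kg * m^2 / s^2

Checking each option against kg * m^2 / s^2:
  A. N/m: ✗ does not match
  B. N: ✗ does not match
  C. kg·m/s²: ✗ does not match
  D. J/rad: ✓ matches
  E. J/m: ✗ does not match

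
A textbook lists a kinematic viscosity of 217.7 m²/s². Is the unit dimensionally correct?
No

kinematic viscosity has SI base units: m^2 / s
m²/s² does NOT reduce to m^2 / s; a valid unit for kinematic viscosity would be e.g. m²/s.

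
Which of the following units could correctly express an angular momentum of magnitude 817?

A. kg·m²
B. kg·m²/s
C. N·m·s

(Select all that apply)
B, C

angular momentum has SI base units: kg * m^2 / s

Checking each option against kg * m^2 / s:
  A. kg·m²: ✗ does not match
  B. kg·m²/s: ✓ matches
  C. N·m·s: ✓ matches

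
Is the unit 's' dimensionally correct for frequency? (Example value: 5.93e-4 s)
No

frequency has SI base units: 1 / s
s does NOT reduce to 1 / s; a valid unit for frequency would be e.g. Hz.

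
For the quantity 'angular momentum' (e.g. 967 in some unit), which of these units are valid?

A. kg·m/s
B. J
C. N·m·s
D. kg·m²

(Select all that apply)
C

angular momentum has SI base units: kg * m^2 / s

Checking each option against kg * m^2 / s:
  A. kg·m/s: ✗ does not match
  B. J: ✗ does not match
  C. N·m·s: ✓ matches
  D. kg·m²: ✗ does not match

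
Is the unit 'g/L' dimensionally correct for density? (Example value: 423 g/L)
Yes

density has SI base units: kg / m^3
g/L reduces to the same SI base units, so it is a valid unit for density.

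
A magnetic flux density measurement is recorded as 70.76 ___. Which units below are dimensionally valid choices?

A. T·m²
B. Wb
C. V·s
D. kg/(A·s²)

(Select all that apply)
D

magnetic flux density has SI base units: kg / (A * s^2)

Checking each option against kg / (A * s^2):
  A. T·m²: ✗ does not match
  B. Wb: ✗ does not match
  C. V·s: ✗ does not match
  D. kg/(A·s²): ✓ matches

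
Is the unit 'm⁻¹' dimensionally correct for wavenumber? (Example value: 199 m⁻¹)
Yes

wavenumber has SI base units: 1 / m
m⁻¹ reduces to the same SI base units, so it is a valid unit for wavenumber.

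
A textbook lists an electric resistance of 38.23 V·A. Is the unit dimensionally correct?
No

electric resistance has SI base units: kg * m^2 / (A^2 * s^3)
V·A does NOT reduce to kg * m^2 / (A^2 * s^3); a valid unit for electric resistance would be e.g. Ω.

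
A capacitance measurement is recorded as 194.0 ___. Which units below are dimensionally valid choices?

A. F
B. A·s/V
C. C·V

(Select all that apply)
A, B

capacitance has SI base units: A^2 * s^4 / (kg * m^2)

Checking each option against A^2 * s^4 / (kg * m^2):
  A. F: ✓ matches
  B. A·s/V: ✓ matches
  C. C·V: ✗ does not match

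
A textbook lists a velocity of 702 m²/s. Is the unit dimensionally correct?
No

velocity has SI base units: m / s
m²/s does NOT reduce to m / s; a valid unit for velocity would be e.g. m/s.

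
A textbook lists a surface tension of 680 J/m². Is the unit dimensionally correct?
Yes

surface tension has SI base units: kg / s^2
J/m² reduces to the same SI base units, so it is a valid unit for surface tension.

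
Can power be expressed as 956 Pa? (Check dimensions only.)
No

power has SI base units: kg * m^2 / s^3
Pa does NOT reduce to kg * m^2 / s^3; a valid unit for power would be e.g. W.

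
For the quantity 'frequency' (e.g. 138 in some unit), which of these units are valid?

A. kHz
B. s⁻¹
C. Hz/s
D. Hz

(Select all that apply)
A, B, D

frequency has SI base units: 1 / s

Checking each option against 1 / s:
  A. kHz: ✓ matches
  B. s⁻¹: ✓ matches
  C. Hz/s: ✗ does not match
  D. Hz: ✓ matches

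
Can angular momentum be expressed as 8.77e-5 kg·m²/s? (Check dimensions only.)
Yes

angular momentum has SI base units: kg * m^2 / s
kg·m²/s reduces to the same SI base units, so it is a valid unit for angular momentum.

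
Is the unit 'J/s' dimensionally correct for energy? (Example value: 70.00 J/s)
No

energy has SI base units: kg * m^2 / s^2
J/s does NOT reduce to kg * m^2 / s^2; a valid unit for energy would be e.g. J.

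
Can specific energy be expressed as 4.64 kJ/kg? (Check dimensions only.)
Yes

specific energy has SI base units: m^2 / s^2
kJ/kg reduces to the same SI base units, so it is a valid unit for specific energy.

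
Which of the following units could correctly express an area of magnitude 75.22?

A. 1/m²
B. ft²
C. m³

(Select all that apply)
B

area has SI base units: m^2

Checking each option against m^2:
  A. 1/m²: ✗ does not match
  B. ft²: ✓ matches
  C. m³: ✗ does not match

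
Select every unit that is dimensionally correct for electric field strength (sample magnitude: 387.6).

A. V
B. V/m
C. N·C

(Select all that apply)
B

electric field strength has SI base units: kg * m / (A * s^3)

Checking each option against kg * m / (A * s^3):
  A. V: ✗ does not match
  B. V/m: ✓ matches
  C. N·C: ✗ does not match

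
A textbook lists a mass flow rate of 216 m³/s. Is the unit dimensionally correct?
No

mass flow rate has SI base units: kg / s
m³/s does NOT reduce to kg / s; a valid unit for mass flow rate would be e.g. kg/s.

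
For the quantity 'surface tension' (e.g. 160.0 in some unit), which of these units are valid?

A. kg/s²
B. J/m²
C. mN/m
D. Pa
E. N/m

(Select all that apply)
A, B, C, E

surface tension has SI base units: kg / s^2

Checking each option against kg / s^2:
  A. kg/s²: ✓ matches
  B. J/m²: ✓ matches
  C. mN/m: ✓ matches
  D. Pa: ✗ does not match
  E. N/m: ✓ matches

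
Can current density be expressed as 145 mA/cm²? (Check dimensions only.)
Yes

current density has SI base units: A / m^2
mA/cm² reduces to the same SI base units, so it is a valid unit for current density.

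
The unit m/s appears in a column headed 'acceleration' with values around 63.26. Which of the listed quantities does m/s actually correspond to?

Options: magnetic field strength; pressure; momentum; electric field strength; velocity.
velocity

acceleration should have units dimensionally equivalent to m / s^2 (e.g. m/s²).
The given unit 'm/s' reduces to m / s. Of the listed options, that is the dimensionality of velocity.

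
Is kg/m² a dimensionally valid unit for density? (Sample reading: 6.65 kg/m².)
No

density has SI base units: kg / m^3
kg/m² does NOT reduce to kg / m^3; a valid unit for density would be e.g. kg/m³.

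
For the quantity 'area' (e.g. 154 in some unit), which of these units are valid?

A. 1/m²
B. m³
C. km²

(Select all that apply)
C

area has SI base units: m^2

Checking each option against m^2:
  A. 1/m²: ✗ does not match
  B. m³: ✗ does not match
  C. km²: ✓ matches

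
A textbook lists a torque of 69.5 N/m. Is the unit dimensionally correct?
No

torque has SI base units: kg * m^2 / s^2
N/m does NOT reduce to kg * m^2 / s^2; a valid unit for torque would be e.g. N·m.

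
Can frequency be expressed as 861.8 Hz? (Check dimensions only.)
Yes

frequency has SI base units: 1 / s
Hz reduces to the same SI base units, so it is a valid unit for frequency.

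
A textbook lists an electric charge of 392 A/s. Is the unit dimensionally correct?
No

electric charge has SI base units: A * s
A/s does NOT reduce to A * s; a valid unit for electric charge would be e.g. C.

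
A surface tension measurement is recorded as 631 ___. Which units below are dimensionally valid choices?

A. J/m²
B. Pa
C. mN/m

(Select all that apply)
A, C

surface tension has SI base units: kg / s^2

Checking each option against kg / s^2:
  A. J/m²: ✓ matches
  B. Pa: ✗ does not match
  C. mN/m: ✓ matches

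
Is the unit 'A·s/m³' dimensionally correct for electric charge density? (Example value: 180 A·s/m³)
Yes

electric charge density has SI base units: A * s / m^3
A·s/m³ reduces to the same SI base units, so it is a valid unit for electric charge density.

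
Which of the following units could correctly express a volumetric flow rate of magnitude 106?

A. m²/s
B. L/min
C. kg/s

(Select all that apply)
B

volumetric flow rate has SI base units: m^3 / s

Checking each option against m^3 / s:
  A. m²/s: ✗ does not match
  B. L/min: ✓ matches
  C. kg/s: ✗ does not match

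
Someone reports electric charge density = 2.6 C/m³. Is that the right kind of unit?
Yes

electric charge density has SI base units: A * s / m^3
C/m³ reduces to the same SI base units, so it is a valid unit for electric charge density.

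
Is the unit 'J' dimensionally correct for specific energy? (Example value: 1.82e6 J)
No

specific energy has SI base units: m^2 / s^2
J does NOT reduce to m^2 / s^2; a valid unit for specific energy would be e.g. J/kg.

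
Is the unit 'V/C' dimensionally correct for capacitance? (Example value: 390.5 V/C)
No

capacitance has SI base units: A^2 * s^4 / (kg * m^2)
V/C does NOT reduce to A^2 * s^4 / (kg * m^2); a valid unit for capacitance would be e.g. F.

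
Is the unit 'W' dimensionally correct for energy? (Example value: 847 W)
No

energy has SI base units: kg * m^2 / s^2
W does NOT reduce to kg * m^2 / s^2; a valid unit for energy would be e.g. J.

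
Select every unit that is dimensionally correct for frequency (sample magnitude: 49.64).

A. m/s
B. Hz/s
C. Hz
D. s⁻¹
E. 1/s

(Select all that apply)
C, D, E

frequency has SI base units: 1 / s

Checking each option against 1 / s:
  A. m/s: ✗ does not match
  B. Hz/s: ✗ does not match
  C. Hz: ✓ matches
  D. s⁻¹: ✓ matches
  E. 1/s: ✓ matches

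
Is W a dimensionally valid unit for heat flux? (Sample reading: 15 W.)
No

heat flux has SI base units: kg / s^3
W does NOT reduce to kg / s^3; a valid unit for heat flux would be e.g. W/m².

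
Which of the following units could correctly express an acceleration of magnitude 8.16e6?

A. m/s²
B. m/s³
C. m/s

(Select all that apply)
A

acceleration has SI base units: m / s^2

Checking each option against m / s^2:
  A. m/s²: ✓ matches
  B. m/s³: ✗ does not match
  C. m/s: ✗ does not match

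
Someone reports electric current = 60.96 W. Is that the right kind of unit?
No

electric current has SI base units: A
W does NOT reduce to A; a valid unit for electric current would be e.g. A.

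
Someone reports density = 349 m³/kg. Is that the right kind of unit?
No

density has SI base units: kg / m^3
m³/kg does NOT reduce to kg / m^3; a valid unit for density would be e.g. kg/m³.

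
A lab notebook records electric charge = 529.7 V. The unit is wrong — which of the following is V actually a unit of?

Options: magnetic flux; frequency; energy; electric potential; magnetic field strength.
electric potential

electric charge should have units dimensionally equivalent to A * s (e.g. C).
The given unit 'V' reduces to kg * m^2 / (A * s^3). Of the listed options, that is the dimensionality of electric potential.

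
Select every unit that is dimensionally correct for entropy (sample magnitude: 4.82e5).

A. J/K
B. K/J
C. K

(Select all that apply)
A

entropy has SI base units: kg * m^2 / (s^2 * K)

Checking each option against kg * m^2 / (s^2 * K):
  A. J/K: ✓ matches
  B. K/J: ✗ does not match
  C. K: ✗ does not match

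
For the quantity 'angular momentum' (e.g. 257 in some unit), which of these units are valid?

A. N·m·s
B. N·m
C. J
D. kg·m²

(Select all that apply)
A

angular momentum has SI base units: kg * m^2 / s

Checking each option against kg * m^2 / s:
  A. N·m·s: ✓ matches
  B. N·m: ✗ does not match
  C. J: ✗ does not match
  D. kg·m²: ✗ does not match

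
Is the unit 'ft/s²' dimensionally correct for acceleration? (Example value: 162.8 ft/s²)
Yes

acceleration has SI base units: m / s^2
ft/s² reduces to the same SI base units, so it is a valid unit for acceleration.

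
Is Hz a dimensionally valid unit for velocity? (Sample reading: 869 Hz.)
No

velocity has SI base units: m / s
Hz does NOT reduce to m / s; a valid unit for velocity would be e.g. m/s.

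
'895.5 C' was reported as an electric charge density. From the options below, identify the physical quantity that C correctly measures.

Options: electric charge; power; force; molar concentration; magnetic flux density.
electric charge

electric charge density should have units dimensionally equivalent to A * s / m^3 (e.g. C/m³).
The given unit 'C' reduces to A * s. Of the listed options, that is the dimensionality of electric charge.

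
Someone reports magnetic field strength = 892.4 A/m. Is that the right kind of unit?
Yes

magnetic field strength has SI base units: A / m
A/m reduces to the same SI base units, so it is a valid unit for magnetic field strength.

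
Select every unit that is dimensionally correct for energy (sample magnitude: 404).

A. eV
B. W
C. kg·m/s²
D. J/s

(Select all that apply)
A

energy has SI base units: kg * m^2 / s^2

Checking each option against kg * m^2 / s^2:
  A. eV: ✓ matches
  B. W: ✗ does not match
  C. kg·m/s²: ✗ does not match
  D. J/s: ✗ does not match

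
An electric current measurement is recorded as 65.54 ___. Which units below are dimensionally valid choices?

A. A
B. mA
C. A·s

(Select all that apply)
A, B

electric current has SI base units: A

Checking each option against A:
  A. A: ✓ matches
  B. mA: ✓ matches
  C. A·s: ✗ does not match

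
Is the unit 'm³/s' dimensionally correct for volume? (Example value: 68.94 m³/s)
No

volume has SI base units: m^3
m³/s does NOT reduce to m^3; a valid unit for volume would be e.g. m³.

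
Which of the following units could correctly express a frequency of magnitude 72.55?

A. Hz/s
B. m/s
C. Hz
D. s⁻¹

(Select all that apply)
C, D

frequency has SI base units: 1 / s

Checking each option against 1 / s:
  A. Hz/s: ✗ does not match
  B. m/s: ✗ does not match
  C. Hz: ✓ matches
  D. s⁻¹: ✓ matches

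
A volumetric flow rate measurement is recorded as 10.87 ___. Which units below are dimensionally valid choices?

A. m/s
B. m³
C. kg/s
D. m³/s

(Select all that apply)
D

volumetric flow rate has SI base units: m^3 / s

Checking each option against m^3 / s:
  A. m/s: ✗ does not match
  B. m³: ✗ does not match
  C. kg/s: ✗ does not match
  D. m³/s: ✓ matches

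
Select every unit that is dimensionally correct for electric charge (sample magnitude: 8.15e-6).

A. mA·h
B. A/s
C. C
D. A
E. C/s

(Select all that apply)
A, C

electric charge has SI base units: A * s

Checking each option against A * s:
  A. mA·h: ✓ matches
  B. A/s: ✗ does not match
  C. C: ✓ matches
  D. A: ✗ does not match
  E. C/s: ✗ does not match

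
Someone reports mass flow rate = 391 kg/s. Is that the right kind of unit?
Yes

mass flow rate has SI base units: kg / s
kg/s reduces to the same SI base units, so it is a valid unit for mass flow rate.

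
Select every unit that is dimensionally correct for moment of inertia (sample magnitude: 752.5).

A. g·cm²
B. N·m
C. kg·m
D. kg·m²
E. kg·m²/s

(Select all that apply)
A, D

moment of inertia has SI base units: kg * m^2

Checking each option against kg * m^2:
  A. g·cm²: ✓ matches
  B. N·m: ✗ does not match
  C. kg·m: ✗ does not match
  D. kg·m²: ✓ matches
  E. kg·m²/s: ✗ does not match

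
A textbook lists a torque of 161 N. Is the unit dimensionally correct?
No

torque has SI base units: kg * m^2 / s^2
N does NOT reduce to kg * m^2 / s^2; a valid unit for torque would be e.g. N·m.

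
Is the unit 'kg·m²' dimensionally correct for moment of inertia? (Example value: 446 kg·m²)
Yes

moment of inertia has SI base units: kg * m^2
kg·m² reduces to the same SI base units, so it is a valid unit for moment of inertia.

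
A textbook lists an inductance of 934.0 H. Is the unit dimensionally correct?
Yes

inductance has SI base units: kg * m^2 / (A^2 * s^2)
H reduces to the same SI base units, so it is a valid unit for inductance.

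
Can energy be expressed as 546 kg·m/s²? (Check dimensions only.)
No

energy has SI base units: kg * m^2 / s^2
kg·m/s² does NOT reduce to kg * m^2 / s^2; a valid unit for energy would be e.g. J.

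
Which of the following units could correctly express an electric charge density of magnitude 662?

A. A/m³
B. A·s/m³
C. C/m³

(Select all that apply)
B, C

electric charge density has SI base units: A * s / m^3

Checking each option against A * s / m^3:
  A. A/m³: ✗ does not match
  B. A·s/m³: ✓ matches
  C. C/m³: ✓ matches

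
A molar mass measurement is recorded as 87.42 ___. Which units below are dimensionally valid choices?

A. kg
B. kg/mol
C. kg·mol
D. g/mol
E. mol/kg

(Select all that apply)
B, D

molar mass has SI base units: kg / mol

Checking each option against kg / mol:
  A. kg: ✗ does not match
  B. kg/mol: ✓ matches
  C. kg·mol: ✗ does not match
  D. g/mol: ✓ matches
  E. mol/kg: ✗ does not match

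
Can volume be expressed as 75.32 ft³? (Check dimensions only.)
Yes

volume has SI base units: m^3
ft³ reduces to the same SI base units, so it is a valid unit for volume.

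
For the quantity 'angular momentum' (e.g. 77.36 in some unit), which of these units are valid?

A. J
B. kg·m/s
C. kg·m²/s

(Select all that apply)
C

angular momentum has SI base units: kg * m^2 / s

Checking each option against kg * m^2 / s:
  A. J: ✗ does not match
  B. kg·m/s: ✗ does not match
  C. kg·m²/s: ✓ matches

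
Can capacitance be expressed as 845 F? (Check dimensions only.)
Yes

capacitance has SI base units: A^2 * s^4 / (kg * m^2)
F reduces to the same SI base units, so it is a valid unit for capacitance.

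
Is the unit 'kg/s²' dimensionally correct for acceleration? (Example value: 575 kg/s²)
No

acceleration has SI base units: m / s^2
kg/s² does NOT reduce to m / s^2; a valid unit for acceleration would be e.g. m/s².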